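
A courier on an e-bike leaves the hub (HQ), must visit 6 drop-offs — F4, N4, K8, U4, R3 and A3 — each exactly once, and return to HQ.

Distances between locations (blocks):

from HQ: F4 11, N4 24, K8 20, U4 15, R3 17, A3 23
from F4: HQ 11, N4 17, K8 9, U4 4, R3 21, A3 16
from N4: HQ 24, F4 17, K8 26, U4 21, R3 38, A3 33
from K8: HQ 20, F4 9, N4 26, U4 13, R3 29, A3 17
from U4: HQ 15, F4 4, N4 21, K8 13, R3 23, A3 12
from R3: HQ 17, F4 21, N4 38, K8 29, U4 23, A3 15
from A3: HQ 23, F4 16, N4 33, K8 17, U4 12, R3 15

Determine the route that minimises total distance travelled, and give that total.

With 6 stops there are 6!/2 = 360 distinct round trips (a route and its reverse cost the same).
HQ-F4-N4-K8-U4-R3-A3-HQ: 11+17+26+13+23+15+23 = 128
HQ-F4-N4-K8-U4-A3-R3-HQ: 11+17+26+13+12+15+17 = 111
HQ-F4-N4-K8-R3-U4-A3-HQ: 11+17+26+29+23+12+23 = 141
HQ-F4-N4-K8-R3-A3-U4-HQ: 11+17+26+29+15+12+15 = 125
HQ-F4-N4-K8-A3-U4-R3-HQ: 11+17+26+17+12+23+17 = 123
HQ-F4-N4-K8-A3-R3-U4-HQ: 11+17+26+17+15+23+15 = 124
HQ-F4-N4-U4-K8-R3-A3-HQ: 11+17+21+13+29+15+23 = 129
HQ-F4-N4-U4-K8-A3-R3-HQ: 11+17+21+13+17+15+17 = 111
… (352 more)
HQ-N4-F4-K8-U4-A3-R3-HQ: 24+17+9+13+12+15+17 = 107  ← best
The minimum is 107.
One optimal route: HQ → N4 → F4 → K8 → U4 → A3 → R3 → HQ (or its reverse).

Minimum total distance: 107 blocks.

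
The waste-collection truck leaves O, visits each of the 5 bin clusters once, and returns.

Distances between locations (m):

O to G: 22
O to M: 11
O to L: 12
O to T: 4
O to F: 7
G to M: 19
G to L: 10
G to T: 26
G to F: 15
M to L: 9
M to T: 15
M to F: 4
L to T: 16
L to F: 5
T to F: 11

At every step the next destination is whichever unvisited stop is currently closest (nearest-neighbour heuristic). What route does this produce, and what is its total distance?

O → [T:4 / F:7 / M:11 / L:12 / G:22] → T (4)
T → [F:11 / M:15 / L:16 / G:26] → F (11)
F → [M:4 / L:5 / G:15] → M (4)
M → [L:9 / G:19] → L (9)
L → [G:10] → G (10)
Return G→O: 22.
Total = 4 + 11 + 4 + 9 + 10 + 22 = 60.

Total distance 60 m via the nearest-neighbour route O → T → F → M → L → G → O.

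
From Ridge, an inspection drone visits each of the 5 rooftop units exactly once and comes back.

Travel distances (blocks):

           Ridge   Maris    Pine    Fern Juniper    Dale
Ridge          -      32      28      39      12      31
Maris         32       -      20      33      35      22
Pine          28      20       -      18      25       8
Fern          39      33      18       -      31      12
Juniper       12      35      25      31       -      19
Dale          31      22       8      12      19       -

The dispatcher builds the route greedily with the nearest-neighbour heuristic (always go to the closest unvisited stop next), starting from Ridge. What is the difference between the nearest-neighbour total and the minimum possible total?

9 blocks longer than the optimal tour.

From Ridge: Juniper=12, Pine=28, Dale=31, Maris=32, Fern=39 → choose Juniper (12).
From Juniper: Dale=19, Pine=25, Fern=31, Maris=35 → choose Dale (19).
From Dale: Pine=8, Fern=12, Maris=22 → choose Pine (8).
From Pine: Fern=18, Maris=20 → choose Fern (18).
From Fern: Maris=33 → choose Maris (33).
NN route Ridge → Juniper → Dale → Pine → Fern → Maris → Ridge costs 122.
Optimal: Ridge → Maris → Pine → Fern → Dale → Juniper → Ridge costs 113 (by enumerating all 60 distinct tours).
Excess = 122 − 113 = 9.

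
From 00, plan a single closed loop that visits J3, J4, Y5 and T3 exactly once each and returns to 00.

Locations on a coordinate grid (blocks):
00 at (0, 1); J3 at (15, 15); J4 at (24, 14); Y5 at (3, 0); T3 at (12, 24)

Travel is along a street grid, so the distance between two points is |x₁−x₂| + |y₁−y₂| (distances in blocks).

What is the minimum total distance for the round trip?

00 → J3 → J4 → Y5 → T3 → 00: 29+10+35+33+35 = 142
00 → J3 → J4 → T3 → Y5 → 00: 29+10+22+33+4 = 98
00 → J3 → Y5 → J4 → T3 → 00: 29+27+35+22+35 = 148
00 → J3 → Y5 → T3 → J4 → 00: 29+27+33+22+37 = 148
00 → J3 → T3 → J4 → Y5 → 00: 29+12+22+35+4 = 102
00 → J3 → T3 → Y5 → J4 → 00: 29+12+33+35+37 = 146
00 → J4 → J3 → Y5 → T3 → 00: 37+10+27+33+35 = 142
00 → J4 → J3 → T3 → Y5 → 00: 37+10+12+33+4 = 96
00 → J4 → Y5 → J3 → T3 → 00: 37+35+27+12+35 = 146
00 → J4 → T3 → J3 → Y5 → 00: 37+22+12+27+4 = 102
00 → Y5 → J3 → J4 → T3 → 00: 4+27+10+22+35 = 98
00 → Y5 → J4 → J3 → T3 → 00: 4+35+10+12+35 = 96
The minimum is 96.
One optimal route: 00 → J4 → J3 → T3 → Y5 → 00 (or its reverse).

96 blocks — the shortest possible round trip.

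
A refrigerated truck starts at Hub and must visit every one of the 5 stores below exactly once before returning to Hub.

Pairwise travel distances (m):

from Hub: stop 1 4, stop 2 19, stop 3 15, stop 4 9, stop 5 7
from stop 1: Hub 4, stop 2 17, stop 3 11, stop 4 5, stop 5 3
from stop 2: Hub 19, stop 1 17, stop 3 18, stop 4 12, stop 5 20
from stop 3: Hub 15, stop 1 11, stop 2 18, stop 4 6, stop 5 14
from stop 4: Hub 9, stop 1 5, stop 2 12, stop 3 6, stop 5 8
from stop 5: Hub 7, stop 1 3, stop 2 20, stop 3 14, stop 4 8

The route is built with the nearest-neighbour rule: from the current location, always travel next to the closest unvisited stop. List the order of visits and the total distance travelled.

At Hub the remaining stops are stop 1 4, stop 5 7, stop 4 9, stop 3 15, stop 2 19; go to stop 1.
At stop 1 the remaining stops are stop 5 3, stop 4 5, stop 3 11, stop 2 17; go to stop 5.
At stop 5 the remaining stops are stop 4 8, stop 3 14, stop 2 20; go to stop 4.
At stop 4 the remaining stops are stop 3 6, stop 2 12; go to stop 3.
At stop 3 the remaining stops are stop 2 18; go to stop 2.
Return stop 2→Hub: 19.
Total = 4 + 3 + 8 + 6 + 18 + 19 = 58.

Total distance 58 m via the nearest-neighbour route Hub → stop 1 → stop 5 → stop 4 → stop 3 → stop 2 → Hub.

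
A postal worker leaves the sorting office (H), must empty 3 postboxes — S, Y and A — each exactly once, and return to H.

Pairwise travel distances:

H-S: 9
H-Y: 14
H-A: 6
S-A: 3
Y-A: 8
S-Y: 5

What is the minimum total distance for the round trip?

28 — the shortest possible round trip.

There are 3 distinct closed tours to check (reversals are equivalent).
H-S-Y-A-H: 9+5+8+6 = 28
H-S-A-Y-H: 9+3+8+14 = 34
H-Y-S-A-H: 14+5+3+6 = 28
The minimum is 28.
One optimal route: H → S → Y → A → H (or its reverse).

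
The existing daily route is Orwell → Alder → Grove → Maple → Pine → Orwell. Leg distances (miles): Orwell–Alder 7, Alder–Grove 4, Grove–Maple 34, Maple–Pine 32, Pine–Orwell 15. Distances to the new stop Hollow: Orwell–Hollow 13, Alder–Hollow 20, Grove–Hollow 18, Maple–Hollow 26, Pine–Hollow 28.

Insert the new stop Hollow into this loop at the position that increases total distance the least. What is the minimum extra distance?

+10 miles — insert Hollow between Grove and Maple.

Insertion cost between consecutive stops i–j is d(i,Hollow) + d(Hollow,j) − d(i,j):
  between Orwell and Alder: 13 + 20 − 7 = 26
  between Alder and Grove: 20 + 18 − 4 = 34
  between Grove and Maple: 18 + 26 − 34 = 10
  between Maple and Pine: 26 + 28 − 32 = 22
  between Pine and Orwell: 28 + 13 − 15 = 26
Cheapest insertion is between Grove and Maple, adding 10.
New total = 92 + 10 = 102.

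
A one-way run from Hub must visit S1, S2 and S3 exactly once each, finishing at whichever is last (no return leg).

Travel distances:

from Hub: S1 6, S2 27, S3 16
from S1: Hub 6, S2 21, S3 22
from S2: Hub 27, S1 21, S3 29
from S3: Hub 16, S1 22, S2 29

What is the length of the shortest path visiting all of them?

Shortest open route: 56.

There are 3! = 6 possible orderings.
Hub → S1 → S2 → S3: 6+21+29 = 56
Hub → S1 → S3 → S2: 6+22+29 = 57
Hub → S2 → S1 → S3: 27+21+22 = 70
Hub → S2 → S3 → S1: 27+29+22 = 78
Hub → S3 → S1 → S2: 16+22+21 = 59
Hub → S3 → S2 → S1: 16+29+21 = 66
The minimum is 56.
One shortest path: Hub → S1 → S2 → S3.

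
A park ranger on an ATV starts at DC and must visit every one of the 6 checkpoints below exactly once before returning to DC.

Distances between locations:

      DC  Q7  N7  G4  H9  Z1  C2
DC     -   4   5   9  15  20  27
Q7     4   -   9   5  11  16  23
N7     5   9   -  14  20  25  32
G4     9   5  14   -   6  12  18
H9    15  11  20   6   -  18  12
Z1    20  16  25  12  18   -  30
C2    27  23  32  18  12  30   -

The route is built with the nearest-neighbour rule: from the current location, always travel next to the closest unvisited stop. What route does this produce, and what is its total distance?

At DC the remaining stops are Q7 4, N7 5, G4 9, H9 15, Z1 20, C2 27; go to Q7.
At Q7 the remaining stops are G4 5, N7 9, H9 11, Z1 16, C2 23; go to G4.
At G4 the remaining stops are H9 6, Z1 12, N7 14, C2 18; go to H9.
At H9 the remaining stops are C2 12, Z1 18, N7 20; go to C2.
At C2 the remaining stops are Z1 30, N7 32; go to Z1.
At Z1 the remaining stops are N7 25; go to N7.
Return N7→DC: 5.
Total = 4 + 5 + 6 + 12 + 30 + 25 + 5 = 87.

Nearest-neighbour total = 87; route DC → Q7 → G4 → H9 → C2 → Z1 → N7 → DC.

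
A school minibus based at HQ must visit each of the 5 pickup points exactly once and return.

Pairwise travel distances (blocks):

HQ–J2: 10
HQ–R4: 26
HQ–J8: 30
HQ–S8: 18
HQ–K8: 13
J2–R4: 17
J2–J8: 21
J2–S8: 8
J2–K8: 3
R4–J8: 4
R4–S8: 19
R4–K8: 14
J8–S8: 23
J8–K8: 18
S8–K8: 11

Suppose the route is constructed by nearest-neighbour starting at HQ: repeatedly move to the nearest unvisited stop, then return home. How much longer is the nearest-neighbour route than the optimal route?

Excess over optimum: 5 blocks.

HQ: J2=10, K8=13, S8=18, R4=26, J8=30 ⇒ J2
J2: K8=3, S8=8, R4=17, J8=21 ⇒ K8
K8: S8=11, R4=14, J8=18 ⇒ S8
S8: R4=19, J8=23 ⇒ R4
R4: J8=4 ⇒ J8
NN route HQ → J2 → K8 → S8 → R4 → J8 → HQ costs 77.
Optimal: HQ → J2 → S8 → R4 → J8 → K8 → HQ costs 72 (by enumerating all 60 distinct tours).
Excess = 77 − 72 = 5.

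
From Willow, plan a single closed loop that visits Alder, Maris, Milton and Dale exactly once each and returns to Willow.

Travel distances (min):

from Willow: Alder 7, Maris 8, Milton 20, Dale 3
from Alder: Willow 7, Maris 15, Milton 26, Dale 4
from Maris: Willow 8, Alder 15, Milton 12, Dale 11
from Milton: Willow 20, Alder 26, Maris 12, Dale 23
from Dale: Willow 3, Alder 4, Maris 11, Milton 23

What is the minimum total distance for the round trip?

There are 12 distinct closed tours to check (reversals are equivalent).
Willow-Alder-Maris-Milton-Dale-Willow: 7+15+12+23+3 = 60
Willow-Alder-Maris-Dale-Milton-Willow: 7+15+11+23+20 = 76
Willow-Alder-Milton-Maris-Dale-Willow: 7+26+12+11+3 = 59
Willow-Alder-Milton-Dale-Maris-Willow: 7+26+23+11+8 = 75
Willow-Alder-Dale-Maris-Milton-Willow: 7+4+11+12+20 = 54
Willow-Alder-Dale-Milton-Maris-Willow: 7+4+23+12+8 = 54
Willow-Maris-Alder-Milton-Dale-Willow: 8+15+26+23+3 = 75
Willow-Maris-Alder-Dale-Milton-Willow: 8+15+4+23+20 = 70
Willow-Maris-Milton-Alder-Dale-Willow: 8+12+26+4+3 = 53
Willow-Maris-Dale-Alder-Milton-Willow: 8+11+4+26+20 = 69
Willow-Milton-Alder-Maris-Dale-Willow: 20+26+15+11+3 = 75
Willow-Milton-Maris-Alder-Dale-Willow: 20+12+15+4+3 = 54
The minimum is 53.
One optimal route: Willow → Maris → Milton → Alder → Dale → Willow (or its reverse).

Minimum total distance: 53 min.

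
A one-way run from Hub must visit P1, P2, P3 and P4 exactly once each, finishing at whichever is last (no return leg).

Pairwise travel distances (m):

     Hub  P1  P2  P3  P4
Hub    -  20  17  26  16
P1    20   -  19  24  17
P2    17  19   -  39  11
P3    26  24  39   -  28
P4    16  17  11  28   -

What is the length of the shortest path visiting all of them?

There are 4! = 24 possible orderings.
Hub - P1 - P2 - P3 - P4: 20+19+39+28 = 106
Hub - P1 - P2 - P4 - P3: 20+19+11+28 = 78
Hub - P1 - P3 - P2 - P4: 20+24+39+11 = 94
Hub - P1 - P3 - P4 - P2: 20+24+28+11 = 83
Hub - P1 - P4 - P2 - P3: 20+17+11+39 = 87
Hub - P1 - P4 - P3 - P2: 20+17+28+39 = 104
Hub - P2 - P1 - P3 - P4: 17+19+24+28 = 88
Hub - P2 - P1 - P4 - P3: 17+19+17+28 = 81
Hub - P2 - P3 - P1 - P4: 17+39+24+17 = 97
Hub - P2 - P3 - P4 - P1: 17+39+28+17 = 101
Hub - P2 - P4 - P1 - P3: 17+11+17+24 = 69
Hub - P2 - P4 - P3 - P1: 17+11+28+24 = 80
Hub - P3 - P1 - P2 - P4: 26+24+19+11 = 80
Hub - P3 - P1 - P4 - P2: 26+24+17+11 = 78
… (10 more)
The minimum is 69.
One shortest path: Hub → P2 → P4 → P1 → P3.

Minimum one-way distance = 69 m.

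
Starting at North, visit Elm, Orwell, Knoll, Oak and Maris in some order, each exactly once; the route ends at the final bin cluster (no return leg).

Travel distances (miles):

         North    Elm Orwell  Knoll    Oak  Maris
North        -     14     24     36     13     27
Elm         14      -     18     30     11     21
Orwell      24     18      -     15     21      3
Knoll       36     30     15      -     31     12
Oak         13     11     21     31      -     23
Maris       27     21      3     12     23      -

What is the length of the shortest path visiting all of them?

There are 5! = 120 possible orderings.
North → Elm → Orwell → Knoll → Oak → Maris: 14+18+15+31+23 = 101
North → Elm → Orwell → Knoll → Maris → Oak: 14+18+15+12+23 = 82
North → Elm → Orwell → Oak → Knoll → Maris: 14+18+21+31+12 = 96
North → Elm → Orwell → Oak → Maris → Knoll: 14+18+21+23+12 = 88
North → Elm → Orwell → Maris → Knoll → Oak: 14+18+3+12+31 = 78
North → Elm → Orwell → Maris → Oak → Knoll: 14+18+3+23+31 = 89
North → Elm → Knoll → Orwell → Oak → Maris: 14+30+15+21+23 = 103
North → Elm → Knoll → Orwell → Maris → Oak: 14+30+15+3+23 = 85
North → Elm → Knoll → Oak → Orwell → Maris: 14+30+31+21+3 = 99
North → Elm → Knoll → Oak → Maris → Orwell: 14+30+31+23+3 = 101
North → Elm → Knoll → Maris → Orwell → Oak: 14+30+12+3+21 = 80
North → Elm → Knoll → Maris → Oak → Orwell: 14+30+12+23+21 = 100
North → Elm → Oak → Orwell → Knoll → Maris: 14+11+21+15+12 = 73
North → Elm → Oak → Orwell → Maris → Knoll: 14+11+21+3+12 = 61
… (106 more)
North → Oak → Elm → Orwell → Maris → Knoll: 13+11+18+3+12 = 57  ← best
The minimum is 57.
One shortest path: North → Oak → Elm → Orwell → Maris → Knoll.

Minimum one-way distance = 57 miles.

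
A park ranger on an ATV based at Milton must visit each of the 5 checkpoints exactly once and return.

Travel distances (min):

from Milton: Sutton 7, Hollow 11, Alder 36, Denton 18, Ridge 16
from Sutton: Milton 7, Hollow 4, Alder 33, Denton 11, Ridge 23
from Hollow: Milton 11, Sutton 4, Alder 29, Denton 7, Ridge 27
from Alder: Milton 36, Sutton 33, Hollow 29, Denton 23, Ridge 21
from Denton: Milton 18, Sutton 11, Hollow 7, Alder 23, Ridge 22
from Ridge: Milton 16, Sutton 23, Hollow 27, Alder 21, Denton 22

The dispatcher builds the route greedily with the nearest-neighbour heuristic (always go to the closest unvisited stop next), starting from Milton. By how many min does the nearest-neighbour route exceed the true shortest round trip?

Milton: Sutton=7, Hollow=11, Ridge=16, Denton=18, Alder=36 ⇒ Sutton
Sutton: Hollow=4, Denton=11, Ridge=23, Alder=33 ⇒ Hollow
Hollow: Denton=7, Ridge=27, Alder=29 ⇒ Denton
Denton: Ridge=22, Alder=23 ⇒ Ridge
Ridge: Alder=21 ⇒ Alder
NN route Milton → Sutton → Hollow → Denton → Ridge → Alder → Milton costs 97.
Optimal: Milton → Sutton → Hollow → Denton → Alder → Ridge → Milton costs 78 (by enumerating all 60 distinct tours).
Excess = 97 − 78 = 19.

The nearest-neighbour route is 19 min longer than optimal.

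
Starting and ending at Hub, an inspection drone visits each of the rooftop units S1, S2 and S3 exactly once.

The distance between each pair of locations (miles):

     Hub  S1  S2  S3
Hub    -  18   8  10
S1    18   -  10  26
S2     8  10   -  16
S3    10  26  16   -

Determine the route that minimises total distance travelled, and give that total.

With 3 stops there are 3!/2 = 3 distinct round trips (a route and its reverse cost the same).
Hub - S1 - S2 - S3 - Hub: 18+10+16+10 = 54
Hub - S1 - S3 - S2 - Hub: 18+26+16+8 = 68
Hub - S2 - S1 - S3 - Hub: 8+10+26+10 = 54
The minimum is 54.
One optimal route: Hub → S1 → S2 → S3 → Hub (or its reverse).

54 miles — the shortest possible round trip.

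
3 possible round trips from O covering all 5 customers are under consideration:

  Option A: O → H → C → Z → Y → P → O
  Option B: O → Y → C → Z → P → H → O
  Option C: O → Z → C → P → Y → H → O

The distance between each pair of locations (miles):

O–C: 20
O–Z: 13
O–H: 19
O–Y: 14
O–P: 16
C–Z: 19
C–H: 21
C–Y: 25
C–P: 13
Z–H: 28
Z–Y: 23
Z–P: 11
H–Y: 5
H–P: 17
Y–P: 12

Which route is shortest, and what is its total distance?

Option A: 19 + 21 + 19 + 23 + 12 + 16 = 110
Option B: 14 + 25 + 19 + 11 + 17 + 19 = 105
Option C: 13 + 19 + 13 + 12 + 5 + 19 = 81

Shortest is Option C, total 81 miles.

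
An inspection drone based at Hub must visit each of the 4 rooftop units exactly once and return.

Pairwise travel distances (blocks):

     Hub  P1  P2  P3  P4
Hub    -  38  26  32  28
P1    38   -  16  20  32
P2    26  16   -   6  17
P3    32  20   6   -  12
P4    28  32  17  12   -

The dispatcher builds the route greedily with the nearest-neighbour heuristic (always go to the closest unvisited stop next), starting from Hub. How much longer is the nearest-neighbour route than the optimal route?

Hub: P2=26, P4=28, P3=32, P1=38 ⇒ P2
P2: P3=6, P1=16, P4=17 ⇒ P3
P3: P4=12, P1=20 ⇒ P4
P4: P1=32 ⇒ P1
NN route Hub → P2 → P3 → P4 → P1 → Hub costs 114.
Optimal: Hub → P1 → P2 → P3 → P4 → Hub costs 100 (by enumerating all 12 distinct tours).
Excess = 114 − 100 = 14.

Excess over optimum: 14 blocks.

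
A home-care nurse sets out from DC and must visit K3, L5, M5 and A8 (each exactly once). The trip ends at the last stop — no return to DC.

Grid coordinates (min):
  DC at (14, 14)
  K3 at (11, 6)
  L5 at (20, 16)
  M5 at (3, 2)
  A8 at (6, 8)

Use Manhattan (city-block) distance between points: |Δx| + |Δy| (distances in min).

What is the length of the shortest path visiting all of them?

Shortest open route: 43 min.

There are 4! = 24 possible orderings.
DC→K3→L5→M5→A8: 11+19+31+9 = 70
DC→K3→L5→A8→M5: 11+19+22+9 = 61
DC→K3→M5→L5→A8: 11+12+31+22 = 76
DC→K3→M5→A8→L5: 11+12+9+22 = 54
DC→K3→A8→L5→M5: 11+7+22+31 = 71
DC→K3→A8→M5→L5: 11+7+9+31 = 58
DC→L5→K3→M5→A8: 8+19+12+9 = 48
DC→L5→K3→A8→M5: 8+19+7+9 = 43
DC→L5→M5→K3→A8: 8+31+12+7 = 58
DC→L5→M5→A8→K3: 8+31+9+7 = 55
DC→L5→A8→K3→M5: 8+22+7+12 = 49
DC→L5→A8→M5→K3: 8+22+9+12 = 51
DC→M5→K3→L5→A8: 23+12+19+22 = 76
DC→M5→K3→A8→L5: 23+12+7+22 = 64
… (10 more)
The minimum is 43.
One shortest path: DC → L5 → K3 → A8 → M5.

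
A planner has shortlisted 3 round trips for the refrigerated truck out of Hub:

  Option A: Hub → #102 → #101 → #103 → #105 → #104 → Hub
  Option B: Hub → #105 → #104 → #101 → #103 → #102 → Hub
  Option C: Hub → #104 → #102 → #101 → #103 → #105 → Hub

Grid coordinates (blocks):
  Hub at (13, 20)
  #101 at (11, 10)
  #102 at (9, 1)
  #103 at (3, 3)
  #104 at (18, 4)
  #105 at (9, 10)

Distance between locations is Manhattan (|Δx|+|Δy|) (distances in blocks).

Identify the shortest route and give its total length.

Option A: 23 + 11 + 15 + 13 + 15 + 21 = 98
Option B: 14 + 15 + 13 + 15 + 8 + 23 = 88
Option C: 21 + 12 + 11 + 15 + 13 + 14 = 86

86 blocks — Option C is the shortest.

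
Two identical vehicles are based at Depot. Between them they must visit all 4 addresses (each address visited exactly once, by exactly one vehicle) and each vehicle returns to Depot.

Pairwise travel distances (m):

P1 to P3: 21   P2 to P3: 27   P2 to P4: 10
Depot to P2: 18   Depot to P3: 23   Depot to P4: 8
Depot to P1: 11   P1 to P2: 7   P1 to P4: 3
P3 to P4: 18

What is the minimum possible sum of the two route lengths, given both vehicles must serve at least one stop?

There are 2^3 − 1 = 7 ways to divide the 4 stops into two non-empty groups. For each, the best each vehicle can do is its own shortest tour through its group:
  {P1} + {P2, P3, P4}: 22 + 68 = 90
  {P2} + {P1, P3, P4}: 36 + 55 = 91
  {P1, P2} + {P3, P4}: 36 + 49 = 85
  {P3} + {P1, P2, P4}: 46 + 36 = 82
  {P1, P3} + {P2, P4}: 55 + 36 = 91
  {P2, P3} + {P1, P4}: 68 + 22 = 90
  … (7 splits in total)
Best: vehicle 1 Depot → P3 → Depot = 46; vehicle 2 Depot → P1 → P2 → P4 → Depot = 36; combined 82.

82 m — the smallest possible combined total.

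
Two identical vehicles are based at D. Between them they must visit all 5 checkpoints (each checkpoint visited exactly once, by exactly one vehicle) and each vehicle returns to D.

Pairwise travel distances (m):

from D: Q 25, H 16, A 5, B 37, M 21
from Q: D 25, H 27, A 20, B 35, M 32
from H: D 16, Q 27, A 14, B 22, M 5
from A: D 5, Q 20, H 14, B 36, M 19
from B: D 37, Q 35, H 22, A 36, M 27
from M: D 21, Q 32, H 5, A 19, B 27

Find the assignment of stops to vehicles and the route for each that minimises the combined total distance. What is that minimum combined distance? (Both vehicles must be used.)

118 m — the smallest possible combined total.

Check every non-empty split of the stops between the two vehicles; for each half take its own optimal tour:
  {Q} + {H, A, B, M}: 50 + 88 = 138
  {H} + {Q, A, B, M}: 32 + 108 = 140
  {Q, H} + {A, B, M}: 68 + 88 = 156
  {A} + {Q, H, B, M}: 10 + 108 = 118
  {Q, A} + {H, B, M}: 50 + 85 = 135
  {H, A} + {Q, B, M}: 35 + 108 = 143
  … (15 splits in total)
Best: vehicle 1 D → A → D = 10; vehicle 2 D → Q → B → H → M → D = 108; combined 118.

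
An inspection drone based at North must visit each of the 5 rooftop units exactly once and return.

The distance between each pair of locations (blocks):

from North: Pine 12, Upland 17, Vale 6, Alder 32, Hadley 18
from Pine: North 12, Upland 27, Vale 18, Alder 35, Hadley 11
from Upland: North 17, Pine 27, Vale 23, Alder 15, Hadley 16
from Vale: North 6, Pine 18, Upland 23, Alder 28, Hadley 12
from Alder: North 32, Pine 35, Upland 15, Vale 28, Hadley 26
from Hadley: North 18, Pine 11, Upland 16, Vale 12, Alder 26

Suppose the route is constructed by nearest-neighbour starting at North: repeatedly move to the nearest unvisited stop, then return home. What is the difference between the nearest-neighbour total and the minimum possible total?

15 blocks longer than the optimal tour.

North: Vale=6, Pine=12, Upland=17, Hadley=18, Alder=32 ⇒ Vale
Vale: Hadley=12, Pine=18, Upland=23, Alder=28 ⇒ Hadley
Hadley: Pine=11, Upland=16, Alder=26 ⇒ Pine
Pine: Upland=27, Alder=35 ⇒ Upland
Upland: Alder=15 ⇒ Alder
NN route North → Vale → Hadley → Pine → Upland → Alder → North costs 103.
Optimal: North → Pine → Hadley → Upland → Alder → Vale → North costs 88 (by enumerating all 60 distinct tours).
Excess = 103 − 88 = 15.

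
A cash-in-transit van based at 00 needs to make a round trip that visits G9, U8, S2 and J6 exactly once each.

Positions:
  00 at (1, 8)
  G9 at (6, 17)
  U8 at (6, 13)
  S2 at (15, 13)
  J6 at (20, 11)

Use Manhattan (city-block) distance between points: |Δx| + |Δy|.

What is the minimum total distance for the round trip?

Shortest round trip = 56.

There are 12 distinct closed tours to check (reversals are equivalent).
00 - G9 - U8 - S2 - J6 - 00: 14+4+9+7+22 = 56
00 - G9 - U8 - J6 - S2 - 00: 14+4+16+7+19 = 60
00 - G9 - S2 - U8 - J6 - 00: 14+13+9+16+22 = 74
00 - G9 - S2 - J6 - U8 - 00: 14+13+7+16+10 = 60
00 - G9 - J6 - U8 - S2 - 00: 14+20+16+9+19 = 78
00 - G9 - J6 - S2 - U8 - 00: 14+20+7+9+10 = 60
00 - U8 - G9 - S2 - J6 - 00: 10+4+13+7+22 = 56
00 - U8 - G9 - J6 - S2 - 00: 10+4+20+7+19 = 60
00 - U8 - S2 - G9 - J6 - 00: 10+9+13+20+22 = 74
00 - U8 - J6 - G9 - S2 - 00: 10+16+20+13+19 = 78
00 - S2 - G9 - U8 - J6 - 00: 19+13+4+16+22 = 74
00 - S2 - U8 - G9 - J6 - 00: 19+9+4+20+22 = 74
The minimum is 56.
One optimal route: 00 → G9 → U8 → S2 → J6 → 00 (or its reverse).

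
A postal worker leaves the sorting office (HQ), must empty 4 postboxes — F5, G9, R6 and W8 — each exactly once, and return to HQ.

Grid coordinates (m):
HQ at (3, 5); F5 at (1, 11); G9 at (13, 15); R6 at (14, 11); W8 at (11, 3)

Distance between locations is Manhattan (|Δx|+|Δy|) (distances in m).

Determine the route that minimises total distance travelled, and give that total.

HQ→F5→G9→R6→W8→HQ: 8+16+5+11+10 = 50
HQ→F5→G9→W8→R6→HQ: 8+16+14+11+17 = 66
HQ→F5→R6→G9→W8→HQ: 8+13+5+14+10 = 50
HQ→F5→R6→W8→G9→HQ: 8+13+11+14+20 = 66
HQ→F5→W8→G9→R6→HQ: 8+18+14+5+17 = 62
HQ→F5→W8→R6→G9→HQ: 8+18+11+5+20 = 62
HQ→G9→F5→R6→W8→HQ: 20+16+13+11+10 = 70
HQ→G9→F5→W8→R6→HQ: 20+16+18+11+17 = 82
HQ→G9→R6→F5→W8→HQ: 20+5+13+18+10 = 66
HQ→G9→W8→F5→R6→HQ: 20+14+18+13+17 = 82
HQ→R6→F5→G9→W8→HQ: 17+13+16+14+10 = 70
HQ→R6→G9→F5→W8→HQ: 17+5+16+18+10 = 66
The minimum is 50.
One optimal route: HQ → F5 → G9 → R6 → W8 → HQ (or its reverse).

50 m — the shortest possible round trip.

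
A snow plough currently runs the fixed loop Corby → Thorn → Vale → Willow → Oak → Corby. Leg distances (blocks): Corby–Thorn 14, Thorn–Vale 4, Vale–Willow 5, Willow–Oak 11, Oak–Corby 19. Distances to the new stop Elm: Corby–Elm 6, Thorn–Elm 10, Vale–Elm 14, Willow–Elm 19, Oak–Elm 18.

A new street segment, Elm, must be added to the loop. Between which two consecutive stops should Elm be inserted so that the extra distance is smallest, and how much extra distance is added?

Minimum extra distance: 2 blocks, inserting Elm between Corby and Thorn.

Insertion cost between consecutive stops i–j is d(i,Elm) + d(Elm,j) − d(i,j):
  between Corby and Thorn: 6 + 10 − 14 = 2
  between Thorn and Vale: 10 + 14 − 4 = 20
  between Vale and Willow: 14 + 19 − 5 = 28
  between Willow and Oak: 19 + 18 − 11 = 26
  between Oak and Corby: 18 + 6 − 19 = 5
Cheapest insertion is between Corby and Thorn, adding 2.
New total = 53 + 2 = 55.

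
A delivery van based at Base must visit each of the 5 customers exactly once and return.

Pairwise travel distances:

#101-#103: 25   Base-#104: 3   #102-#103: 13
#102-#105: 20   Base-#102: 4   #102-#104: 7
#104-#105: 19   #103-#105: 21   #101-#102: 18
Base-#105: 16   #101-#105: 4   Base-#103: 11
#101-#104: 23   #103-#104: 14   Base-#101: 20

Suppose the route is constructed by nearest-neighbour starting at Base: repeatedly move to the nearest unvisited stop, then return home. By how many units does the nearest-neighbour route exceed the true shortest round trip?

Base: #104=3, #102=4, #103=11, #105=16, #101=20 ⇒ #104
#104: #102=7, #103=14, #105=19, #101=23 ⇒ #102
#102: #103=13, #101=18, #105=20 ⇒ #103
#103: #105=21, #101=25 ⇒ #105
#105: #101=4 ⇒ #101
NN route Base → #104 → #102 → #103 → #105 → #101 → Base costs 68.
Optimal: Base → #102 → #101 → #105 → #103 → #104 → Base costs 64 (by enumerating all 60 distinct tours).
Excess = 68 − 64 = 4.

4 longer than the optimal tour.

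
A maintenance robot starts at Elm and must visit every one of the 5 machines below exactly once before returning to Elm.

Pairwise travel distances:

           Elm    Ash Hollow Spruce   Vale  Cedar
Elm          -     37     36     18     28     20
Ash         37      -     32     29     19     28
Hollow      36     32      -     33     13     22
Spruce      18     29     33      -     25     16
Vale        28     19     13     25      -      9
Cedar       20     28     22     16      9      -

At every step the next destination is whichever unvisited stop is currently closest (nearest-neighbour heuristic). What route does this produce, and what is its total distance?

At Elm the remaining stops are Spruce 18, Cedar 20, Vale 28, Hollow 36, Ash 37; go to Spruce.
At Spruce the remaining stops are Cedar 16, Vale 25, Ash 29, Hollow 33; go to Cedar.
At Cedar the remaining stops are Vale 9, Hollow 22, Ash 28; go to Vale.
At Vale the remaining stops are Hollow 13, Ash 19; go to Hollow.
At Hollow the remaining stops are Ash 32; go to Ash.
Return Ash→Elm: 37.
Total = 18 + 16 + 9 + 13 + 32 + 37 = 125.

Total distance 125 via the nearest-neighbour route Elm → Spruce → Cedar → Vale → Hollow → Ash → Elm.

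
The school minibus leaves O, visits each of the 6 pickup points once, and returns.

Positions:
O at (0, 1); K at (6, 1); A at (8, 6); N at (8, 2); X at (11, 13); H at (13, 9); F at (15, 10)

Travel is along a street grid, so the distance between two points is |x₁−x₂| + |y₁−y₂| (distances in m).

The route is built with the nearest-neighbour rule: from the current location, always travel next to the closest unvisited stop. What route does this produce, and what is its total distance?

O → [K:6 / N:9 / A:13 / H:21 / X:23 / F:24] → K (6)
K → [N:3 / A:7 / H:15 / X:17 / F:18] → N (3)
N → [A:4 / H:12 / X:14 / F:15] → A (4)
A → [H:8 / X:10 / F:11] → H (8)
H → [F:3 / X:6] → F (3)
F → [X:7] → X (7)
Return X→O: 23.
Total = 6 + 3 + 4 + 8 + 3 + 7 + 23 = 54.

Total distance 54 m via the nearest-neighbour route O → K → N → A → H → F → X → O.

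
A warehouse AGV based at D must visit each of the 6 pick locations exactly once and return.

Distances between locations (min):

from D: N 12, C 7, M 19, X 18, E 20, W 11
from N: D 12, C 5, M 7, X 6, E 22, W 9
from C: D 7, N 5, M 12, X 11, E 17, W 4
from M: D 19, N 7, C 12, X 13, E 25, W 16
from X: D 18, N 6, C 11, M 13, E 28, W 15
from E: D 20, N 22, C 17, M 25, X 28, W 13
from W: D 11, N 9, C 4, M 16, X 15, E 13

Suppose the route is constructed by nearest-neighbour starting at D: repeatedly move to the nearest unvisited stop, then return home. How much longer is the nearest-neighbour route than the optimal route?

4 min longer than the optimal tour.

From D: C=7, W=11, N=12, X=18, M=19, E=20 → choose C (7).
From C: W=4, N=5, X=11, M=12, E=17 → choose W (4).
From W: N=9, E=13, X=15, M=16 → choose N (9).
From N: X=6, M=7, E=22 → choose X (6).
From X: M=13, E=28 → choose M (13).
From M: E=25 → choose E (25).
NN route D → C → W → N → X → M → E → D costs 84.
Optimal: D → N → M → X → C → W → E → D costs 80 (by enumerating all 360 distinct tours).
Excess = 84 − 80 = 4.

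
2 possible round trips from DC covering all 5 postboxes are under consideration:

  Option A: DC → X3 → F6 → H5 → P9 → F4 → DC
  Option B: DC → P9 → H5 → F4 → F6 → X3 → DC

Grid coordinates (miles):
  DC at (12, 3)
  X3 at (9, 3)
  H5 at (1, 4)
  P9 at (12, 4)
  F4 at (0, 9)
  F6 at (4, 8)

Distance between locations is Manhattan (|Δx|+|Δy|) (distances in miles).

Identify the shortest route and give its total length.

Shortest is Option B, total 36 miles.

Option A: 3 + 10 + 7 + 11 + 17 + 18 = 66
Option B: 1 + 11 + 6 + 5 + 10 + 3 = 36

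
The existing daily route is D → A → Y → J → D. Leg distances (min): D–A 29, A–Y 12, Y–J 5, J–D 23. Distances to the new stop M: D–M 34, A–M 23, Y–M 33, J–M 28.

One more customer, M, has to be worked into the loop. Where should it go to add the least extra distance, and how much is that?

Insertion cost between consecutive stops i–j is d(i,M) + d(M,j) − d(i,j):
  between D and A: 34 + 23 − 29 = 28
  between A and Y: 23 + 33 − 12 = 44
  between Y and J: 33 + 28 − 5 = 56
  between J and D: 28 + 34 − 23 = 39
Cheapest insertion is between D and A, adding 28.
New total = 69 + 28 = 97.

Adding 28 min by placing M on the D–A leg.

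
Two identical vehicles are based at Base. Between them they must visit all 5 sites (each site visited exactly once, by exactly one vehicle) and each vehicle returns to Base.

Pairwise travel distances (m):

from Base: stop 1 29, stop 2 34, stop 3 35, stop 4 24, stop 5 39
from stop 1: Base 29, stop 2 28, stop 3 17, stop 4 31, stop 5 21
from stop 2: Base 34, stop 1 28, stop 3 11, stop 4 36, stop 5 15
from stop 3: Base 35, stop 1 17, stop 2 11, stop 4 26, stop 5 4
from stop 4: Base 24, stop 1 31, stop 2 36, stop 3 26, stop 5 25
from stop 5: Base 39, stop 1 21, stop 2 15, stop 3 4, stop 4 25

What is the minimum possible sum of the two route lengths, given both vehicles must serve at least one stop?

Minimum combined distance: 147 m.

Try each way of splitting the stops between the two vehicles (each non-empty) and, for each split, find the best tour for each vehicle:
  {stop 1} + {stop 2, stop 3, stop 4, stop 5}: 58 + 98 = 156
  {stop 2} + {stop 1, stop 3, stop 4, stop 5}: 68 + 99 = 167
  {stop 1, stop 2} + {stop 3, stop 4, stop 5}: 91 + 88 = 179
  {stop 3} + {stop 1, stop 2, stop 4, stop 5}: 70 + 121 = 191
  {stop 1, stop 3} + {stop 2, stop 4, stop 5}: 81 + 98 = 179
  {stop 2, stop 3} + {stop 1, stop 4, stop 5}: 80 + 99 = 179
  … (15 splits in total)
  {stop 4} + {stop 1, stop 2, stop 3, stop 5}: 48 + 99 = 147  ← best
Best: vehicle 1 Base → stop 4 → Base = 48; vehicle 2 Base → stop 1 → stop 3 → stop 5 → stop 2 → Base = 99; combined 147.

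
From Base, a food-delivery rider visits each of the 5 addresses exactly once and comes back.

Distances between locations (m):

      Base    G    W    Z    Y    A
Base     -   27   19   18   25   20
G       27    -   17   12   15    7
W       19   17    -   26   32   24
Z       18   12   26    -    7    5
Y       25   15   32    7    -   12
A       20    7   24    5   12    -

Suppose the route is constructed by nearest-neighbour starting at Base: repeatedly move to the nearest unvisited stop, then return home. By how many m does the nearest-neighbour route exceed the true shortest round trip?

Excess over optimum: 16 m.

Base: Z=18, W=19, A=20, Y=25, G=27 ⇒ Z
Z: A=5, Y=7, G=12, W=26 ⇒ A
A: G=7, Y=12, W=24 ⇒ G
G: Y=15, W=17 ⇒ Y
Y: W=32 ⇒ W
NN route Base → Z → A → G → Y → W → Base costs 96.
Optimal: Base → W → G → A → Z → Y → Base costs 80 (by enumerating all 60 distinct tours).
Excess = 96 − 80 = 16.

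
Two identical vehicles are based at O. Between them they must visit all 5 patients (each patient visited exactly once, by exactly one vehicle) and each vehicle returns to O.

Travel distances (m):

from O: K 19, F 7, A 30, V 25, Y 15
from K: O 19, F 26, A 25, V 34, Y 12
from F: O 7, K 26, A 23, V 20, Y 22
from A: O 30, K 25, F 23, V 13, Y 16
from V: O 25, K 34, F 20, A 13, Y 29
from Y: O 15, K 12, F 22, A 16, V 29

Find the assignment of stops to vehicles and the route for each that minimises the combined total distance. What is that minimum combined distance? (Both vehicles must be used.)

There are 2^4 − 1 = 15 ways to divide the 5 stops into two non-empty groups. For each, the best each vehicle can do is its own shortest tour through its group:
  {K} + {F, A, V, Y}: 38 + 71 = 109
  {F} + {K, A, V, Y}: 14 + 85 = 99
  {K, F} + {A, V, Y}: 52 + 69 = 121
  {A} + {K, F, V, Y}: 60 + 87 = 147
  {K, A} + {F, V, Y}: 74 + 71 = 145
  {F, A} + {K, V, Y}: 60 + 85 = 145
  … (15 splits in total)
Best: vehicle 1 O → F → O = 14; vehicle 2 O → K → Y → A → V → O = 85; combined 99.

99 m — the smallest possible combined total.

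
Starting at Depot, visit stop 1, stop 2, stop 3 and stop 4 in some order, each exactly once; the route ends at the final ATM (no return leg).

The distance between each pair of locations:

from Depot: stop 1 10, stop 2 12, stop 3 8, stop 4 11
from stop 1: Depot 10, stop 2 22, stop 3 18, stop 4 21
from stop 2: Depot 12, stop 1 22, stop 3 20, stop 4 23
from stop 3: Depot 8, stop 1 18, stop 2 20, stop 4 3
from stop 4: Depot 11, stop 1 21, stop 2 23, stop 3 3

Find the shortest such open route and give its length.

There are 4! = 24 possible orderings.
Depot - stop 1 - stop 2 - stop 3 - stop 4: 10+22+20+3 = 55
Depot - stop 1 - stop 2 - stop 4 - stop 3: 10+22+23+3 = 58
Depot - stop 1 - stop 3 - stop 2 - stop 4: 10+18+20+23 = 71
Depot - stop 1 - stop 3 - stop 4 - stop 2: 10+18+3+23 = 54
Depot - stop 1 - stop 4 - stop 2 - stop 3: 10+21+23+20 = 74
Depot - stop 1 - stop 4 - stop 3 - stop 2: 10+21+3+20 = 54
Depot - stop 2 - stop 1 - stop 3 - stop 4: 12+22+18+3 = 55
Depot - stop 2 - stop 1 - stop 4 - stop 3: 12+22+21+3 = 58
Depot - stop 2 - stop 3 - stop 1 - stop 4: 12+20+18+21 = 71
Depot - stop 2 - stop 3 - stop 4 - stop 1: 12+20+3+21 = 56
Depot - stop 2 - stop 4 - stop 1 - stop 3: 12+23+21+18 = 74
Depot - stop 2 - stop 4 - stop 3 - stop 1: 12+23+3+18 = 56
Depot - stop 3 - stop 1 - stop 2 - stop 4: 8+18+22+23 = 71
Depot - stop 3 - stop 1 - stop 4 - stop 2: 8+18+21+23 = 70
… (10 more)
The minimum is 54.
One shortest path: Depot → stop 1 → stop 3 → stop 4 → stop 2.

Shortest open route: 54.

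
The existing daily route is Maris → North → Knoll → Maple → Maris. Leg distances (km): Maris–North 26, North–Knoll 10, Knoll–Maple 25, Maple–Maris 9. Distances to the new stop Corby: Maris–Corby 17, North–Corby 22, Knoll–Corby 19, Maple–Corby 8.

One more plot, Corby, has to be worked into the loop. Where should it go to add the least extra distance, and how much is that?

Insertion cost between consecutive stops i–j is d(i,Corby) + d(Corby,j) − d(i,j):
  between Maris and North: 17 + 22 − 26 = 13
  between North and Knoll: 22 + 19 − 10 = 31
  between Knoll and Maple: 19 + 8 − 25 = 2
  between Maple and Maris: 8 + 17 − 9 = 16
Cheapest insertion is between Knoll and Maple, adding 2.
New total = 70 + 2 = 72.

Minimum extra distance: 2 km, inserting Corby between Knoll and Maple.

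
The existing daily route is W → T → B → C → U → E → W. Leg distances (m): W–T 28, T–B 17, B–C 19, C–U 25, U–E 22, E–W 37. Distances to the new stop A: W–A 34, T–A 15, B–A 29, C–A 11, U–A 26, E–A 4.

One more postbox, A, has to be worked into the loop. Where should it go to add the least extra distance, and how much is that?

Adding 1 m by placing A on the E–W leg.

Insertion cost between consecutive stops i–j is d(i,A) + d(A,j) − d(i,j):
  between W and T: 34 + 15 − 28 = 21
  between T and B: 15 + 29 − 17 = 27
  between B and C: 29 + 11 − 19 = 21
  between C and U: 11 + 26 − 25 = 12
  between U and E: 26 + 4 − 22 = 8
  between E and W: 4 + 34 − 37 = 1
Cheapest insertion is between E and W, adding 1.
New total = 148 + 1 = 149.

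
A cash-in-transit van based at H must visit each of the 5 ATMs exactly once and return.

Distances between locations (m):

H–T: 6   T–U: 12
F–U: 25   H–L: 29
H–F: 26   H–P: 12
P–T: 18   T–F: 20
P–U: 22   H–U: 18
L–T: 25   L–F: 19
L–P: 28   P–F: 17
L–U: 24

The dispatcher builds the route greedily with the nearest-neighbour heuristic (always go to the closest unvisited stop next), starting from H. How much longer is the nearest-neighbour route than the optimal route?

From H: T=6, P=12, U=18, F=26, L=29 → choose T (6).
From T: U=12, P=18, F=20, L=25 → choose U (12).
From U: P=22, L=24, F=25 → choose P (22).
From P: F=17, L=28 → choose F (17).
From F: L=19 → choose L (19).
NN route H → T → U → P → F → L → H costs 105.
Optimal: H → P → F → L → U → T → H costs 90 (by enumerating all 60 distinct tours).
Excess = 105 − 90 = 15.

Excess over optimum: 15 m.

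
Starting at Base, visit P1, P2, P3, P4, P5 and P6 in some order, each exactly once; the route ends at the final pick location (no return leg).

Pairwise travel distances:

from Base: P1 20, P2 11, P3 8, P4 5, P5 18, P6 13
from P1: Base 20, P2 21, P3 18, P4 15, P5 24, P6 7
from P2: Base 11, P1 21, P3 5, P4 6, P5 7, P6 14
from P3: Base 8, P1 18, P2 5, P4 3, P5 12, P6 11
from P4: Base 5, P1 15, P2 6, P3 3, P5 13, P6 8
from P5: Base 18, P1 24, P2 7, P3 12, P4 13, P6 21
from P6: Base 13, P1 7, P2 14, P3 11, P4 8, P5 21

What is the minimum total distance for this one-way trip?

Shortest open route: 48.

There are 6! = 720 possible orderings.
Base → P1 → P2 → P3 → P4 → P5 → P6: 20+21+5+3+13+21 = 83
Base → P1 → P2 → P3 → P4 → P6 → P5: 20+21+5+3+8+21 = 78
Base → P1 → P2 → P3 → P5 → P4 → P6: 20+21+5+12+13+8 = 79
Base → P1 → P2 → P3 → P5 → P6 → P4: 20+21+5+12+21+8 = 87
Base → P1 → P2 → P3 → P6 → P4 → P5: 20+21+5+11+8+13 = 78
Base → P1 → P2 → P3 → P6 → P5 → P4: 20+21+5+11+21+13 = 91
Base → P1 → P2 → P4 → P3 → P5 → P6: 20+21+6+3+12+21 = 83
Base → P1 → P2 → P4 → P3 → P6 → P5: 20+21+6+3+11+21 = 82
… (712 more)
Base → P2 → P5 → P3 → P4 → P6 → P1: 11+7+12+3+8+7 = 48  ← best
The minimum is 48.
One shortest path: Base → P2 → P5 → P3 → P4 → P6 → P1.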